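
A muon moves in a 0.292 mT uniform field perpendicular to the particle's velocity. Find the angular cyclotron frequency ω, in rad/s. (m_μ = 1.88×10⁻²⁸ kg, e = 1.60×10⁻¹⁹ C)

ω ≈ 2.49×10^5 rad/s

ω = qB/m = (1×1.60×10^-19)(2.92×10^-4) / (1.88×10^-28) = 2.49×10^5 rad/s.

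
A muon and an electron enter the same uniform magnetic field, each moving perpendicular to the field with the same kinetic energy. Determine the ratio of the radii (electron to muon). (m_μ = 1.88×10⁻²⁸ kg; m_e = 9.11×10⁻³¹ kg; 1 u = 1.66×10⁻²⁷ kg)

r = √(2mK)/(qB) ⇒ at equal K, r ∝ √m/q.
r_{electron}/r_{muon} = 0.0696.

ratio ≈ 0.0696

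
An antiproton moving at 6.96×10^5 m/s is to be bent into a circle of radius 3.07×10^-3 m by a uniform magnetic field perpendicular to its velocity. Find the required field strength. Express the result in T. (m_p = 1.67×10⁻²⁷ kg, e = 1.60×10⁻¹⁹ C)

B ≈ 2.37 T

qvB = mv²/r gives B = mv/(qr).
B = (1.67×10^-27)(6.96×10^5) / [(1×1.60×10^-19)(3.07×10^-3)] = 2.37 T.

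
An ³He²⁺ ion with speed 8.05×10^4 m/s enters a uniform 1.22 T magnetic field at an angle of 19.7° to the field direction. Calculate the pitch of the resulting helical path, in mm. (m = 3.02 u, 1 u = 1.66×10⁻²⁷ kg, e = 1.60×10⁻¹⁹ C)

pitch ≈ 6.11 mm

The velocity component along B is v∥ = v cos19.7° = 7.58×10^4 m/s.
The cyclotron period T = 2πm/(qB) = 8.07×10^-8 s is set by m, q, B alone.
Pitch = v∥·T = (7.58×10^4)(8.07×10^-8) = 6.11×10^-3 m.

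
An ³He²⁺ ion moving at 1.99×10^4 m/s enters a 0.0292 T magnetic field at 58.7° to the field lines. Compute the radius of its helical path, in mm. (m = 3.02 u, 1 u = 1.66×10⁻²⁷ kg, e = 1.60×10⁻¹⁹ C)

r ≈ 9.12 mm

Only the perpendicular component v⊥ = v sin58.7° = 1.70×10^4 m/s is bent by the field.
r = m v⊥ /(qB) = (5.01×10^-27)(1.70×10^4) / [(2×1.60×10^-19)(0.0292)] = 9.12×10^-3 m.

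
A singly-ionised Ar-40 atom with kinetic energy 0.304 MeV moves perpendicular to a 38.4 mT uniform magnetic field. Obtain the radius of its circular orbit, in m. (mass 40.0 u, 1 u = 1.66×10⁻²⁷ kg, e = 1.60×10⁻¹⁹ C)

Convert the energy: K = 0.304 MeV = 4.86×10^-14 J.
v = √(2K/m) = √(2·4.86×10^-14/6.64×10^-26) = 1.21×10^6 m/s.
r = mv/(qB) = (6.64×10^-26)(1.21×10^6) / [(1×1.60×10^-19)(0.0384)] = 13.1 m.

r ≈ 13.1 m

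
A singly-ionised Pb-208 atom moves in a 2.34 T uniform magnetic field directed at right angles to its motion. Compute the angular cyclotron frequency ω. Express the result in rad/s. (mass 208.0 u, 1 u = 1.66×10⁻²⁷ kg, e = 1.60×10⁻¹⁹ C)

ω = qB/m = (1×1.60×10^-19)(2.34) / (3.45×10^-25) = 1.08×10^6 rad/s.

ω ≈ 1.08×10^6 rad/s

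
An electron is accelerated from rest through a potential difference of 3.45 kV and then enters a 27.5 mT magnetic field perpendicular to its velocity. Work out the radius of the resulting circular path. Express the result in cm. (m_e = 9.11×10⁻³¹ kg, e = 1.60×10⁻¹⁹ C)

r ≈ 0.721 cm

The kinetic energy gained is K = qV = (1×1.60×10^-19)(3450) = 5.52×10^-16 J.
v = √(2K/m) = 3.48×10^7 m/s.
r = mv/(qB) = (9.11×10^-31)(3.48×10^7) / [(1×1.60×10^-19)(0.0275)] = 7.21×10^-3 m.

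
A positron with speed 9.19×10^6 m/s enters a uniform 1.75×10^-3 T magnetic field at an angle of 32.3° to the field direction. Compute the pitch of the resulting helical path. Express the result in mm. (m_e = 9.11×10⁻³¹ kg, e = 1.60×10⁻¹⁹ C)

The velocity component along B is v∥ = v cos32.3° = 7.77×10^6 m/s.
The cyclotron period T = 2πm/(qB) = 2.04×10^-8 s is set by m, q, B alone.
Pitch = v∥·T = (7.77×10^6)(2.04×10^-8) = 0.159 m.

pitch ≈ 159 mm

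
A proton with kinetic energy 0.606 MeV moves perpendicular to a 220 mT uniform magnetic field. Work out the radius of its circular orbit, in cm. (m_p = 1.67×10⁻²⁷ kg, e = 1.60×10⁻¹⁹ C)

Convert the energy: K = 0.606 MeV = 9.70×10^-14 J.
v = √(2K/m) = √(2·9.70×10^-14/1.67×10^-27) = 1.08×10^7 m/s.
r = mv/(qB) = (1.67×10^-27)(1.08×10^7) / [(1×1.60×10^-19)(0.220)] = 0.511 m.

r ≈ 51.1 cm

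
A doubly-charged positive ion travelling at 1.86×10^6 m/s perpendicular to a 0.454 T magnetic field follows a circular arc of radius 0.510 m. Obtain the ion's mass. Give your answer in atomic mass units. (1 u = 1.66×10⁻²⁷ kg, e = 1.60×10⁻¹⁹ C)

m ≈ 24.0 u

qvB = mv²/r ⇒ m = qBr/v.
m = (2×1.60×10^-19)(0.454)(0.510) / (1.86×10^6) = 3.98×10^-26 kg = 24.0 u.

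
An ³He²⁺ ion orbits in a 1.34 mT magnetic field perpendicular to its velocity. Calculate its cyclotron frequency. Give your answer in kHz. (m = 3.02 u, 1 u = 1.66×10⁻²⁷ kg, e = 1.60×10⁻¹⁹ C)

f = qB/(2πm) = (2×1.60×10^-19)(1.34×10^-3) / [2π(5.01×10^-27)] = 1.36×10^4 Hz.

f ≈ 13.6 kHz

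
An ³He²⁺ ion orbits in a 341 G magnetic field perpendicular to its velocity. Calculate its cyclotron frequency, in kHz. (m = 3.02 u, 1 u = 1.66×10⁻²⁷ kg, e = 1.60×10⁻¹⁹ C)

f = qB/(2πm) = (2×1.60×10^-19)(0.0341) / [2π(5.01×10^-27)] = 3.46×10^5 Hz.

f ≈ 346 kHz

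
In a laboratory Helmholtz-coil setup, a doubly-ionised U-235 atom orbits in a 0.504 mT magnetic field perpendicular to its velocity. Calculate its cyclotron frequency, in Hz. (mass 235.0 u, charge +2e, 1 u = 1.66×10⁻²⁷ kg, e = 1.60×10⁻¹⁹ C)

f ≈ 65.8 Hz

f = qB/(2πm) = (2×1.60×10^-19)(5.04×10^-4) / [2π(3.90×10^-25)] = 65.8 Hz.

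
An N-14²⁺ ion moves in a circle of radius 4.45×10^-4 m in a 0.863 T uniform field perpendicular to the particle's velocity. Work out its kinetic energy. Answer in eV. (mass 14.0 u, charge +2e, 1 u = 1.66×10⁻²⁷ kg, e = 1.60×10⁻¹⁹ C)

v = qBr/m = (2×1.60×10^-19)(0.863)(4.45×10^-4) / (2.32×10^-26) = 5290 m/s.
K = ½mv² = 0.5·(2.32×10^-26)·(5290)² = 3.25×10^-19 J = 2.03 eV.

K ≈ 2.03 eV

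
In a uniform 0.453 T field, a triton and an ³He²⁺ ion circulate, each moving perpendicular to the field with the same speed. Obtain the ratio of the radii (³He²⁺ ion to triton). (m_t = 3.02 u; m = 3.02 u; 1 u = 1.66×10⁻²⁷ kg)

ratio ≈ 0.500

r = mv/(qB) ⇒ at equal v, r ∝ m/q.
r_{³He²⁺ ion}/r_{triton} = 0.500.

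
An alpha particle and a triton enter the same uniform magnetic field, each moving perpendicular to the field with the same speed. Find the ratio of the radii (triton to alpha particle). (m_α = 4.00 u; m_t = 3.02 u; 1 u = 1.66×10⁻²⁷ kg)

r = mv/(qB) ⇒ at equal v, r ∝ m/q.
r_{triton}/r_{alpha particle} = 1.51.

ratio ≈ 1.51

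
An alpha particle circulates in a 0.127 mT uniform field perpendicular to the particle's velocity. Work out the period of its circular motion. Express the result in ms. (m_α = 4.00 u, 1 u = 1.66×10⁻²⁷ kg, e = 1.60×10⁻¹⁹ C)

The cyclotron period is independent of speed: T = 2πm/(qB).
T = 2π(6.64×10^-27) / [(2×1.60×10^-19)(1.27×10^-4)] = 1.03×10^-3 s.

T ≈ 1.03 ms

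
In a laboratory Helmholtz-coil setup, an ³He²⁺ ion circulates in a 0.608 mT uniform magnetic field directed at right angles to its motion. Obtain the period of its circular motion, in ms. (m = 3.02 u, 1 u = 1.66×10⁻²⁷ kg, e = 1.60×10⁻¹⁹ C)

The cyclotron period is independent of speed: T = 2πm/(qB).
T = 2π(5.01×10^-27) / [(2×1.60×10^-19)(6.08×10^-4)] = 1.62×10^-4 s.

T ≈ 0.162 ms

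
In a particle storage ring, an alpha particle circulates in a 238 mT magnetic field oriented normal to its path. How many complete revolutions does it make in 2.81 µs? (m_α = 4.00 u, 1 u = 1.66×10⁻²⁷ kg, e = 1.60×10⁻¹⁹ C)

T = 2πm/(qB) = 2π(6.64×10^-27) / [(2×1.60×10^-19)(0.238)] = 5.4780×10^-7 s.
N = t/T = 2.81×10^-6 / 5.4780×10^-7 ≈ 5.13, so 5 complete revolutions.

N = 5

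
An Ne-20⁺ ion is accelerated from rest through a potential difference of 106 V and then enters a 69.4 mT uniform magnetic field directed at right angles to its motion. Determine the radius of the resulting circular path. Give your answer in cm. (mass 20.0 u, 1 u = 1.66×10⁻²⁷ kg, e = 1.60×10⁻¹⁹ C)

r ≈ 9.56 cm

The kinetic energy gained is K = qV = (1×1.60×10^-19)(106) = 1.70×10^-17 J.
v = √(2K/m) = 3.20×10^4 m/s.
r = mv/(qB) = (3.32×10^-26)(3.20×10^4) / [(1×1.60×10^-19)(0.0694)] = 0.0956 m.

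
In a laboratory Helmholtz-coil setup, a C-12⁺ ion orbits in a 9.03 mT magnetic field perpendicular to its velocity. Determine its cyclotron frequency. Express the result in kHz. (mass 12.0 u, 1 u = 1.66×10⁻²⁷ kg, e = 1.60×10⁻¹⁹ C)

f ≈ 11.5 kHz

f = qB/(2πm) = (1×1.60×10^-19)(9.03×10^-3) / [2π(1.99×10^-26)] = 1.15×10^4 Hz.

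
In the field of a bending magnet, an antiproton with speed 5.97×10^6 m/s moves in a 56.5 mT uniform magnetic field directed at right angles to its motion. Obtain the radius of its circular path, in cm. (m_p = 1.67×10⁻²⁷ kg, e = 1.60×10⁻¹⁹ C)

r ≈ 110 cm

The magnetic force provides the centripetal force: qvB = mv²/r, so r = mv/(qB).
r = (1.67×10^-27 kg)(5.97×10^6 m/s) / [(1×1.60×10^-19 C)(0.0565 T)] = 1.10 m.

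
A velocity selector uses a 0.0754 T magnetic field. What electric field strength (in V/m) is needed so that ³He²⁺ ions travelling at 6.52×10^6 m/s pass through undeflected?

qE = qvB ⇒ E = vB = (6.52×10^6)(0.0754) = 4.92×10^5 V/m.

E ≈ 4.92×10^5 V/m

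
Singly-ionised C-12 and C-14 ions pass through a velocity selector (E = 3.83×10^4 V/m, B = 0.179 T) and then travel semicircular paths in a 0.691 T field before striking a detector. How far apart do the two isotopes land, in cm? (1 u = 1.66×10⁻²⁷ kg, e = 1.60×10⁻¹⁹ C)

Δd ≈ 1.29 cm

Both emerge at v = E/B₁ = 2.14×10^5 m/s.
r = mv/(qB₂), so r₁ = 0.03855 m and r₂ = 0.04498 m, giving Δr = 6.43×10^-3 m.
After a semicircle each ion lands a diameter 2r from the entry slit, so the separation is 2Δr = 0.0129 m.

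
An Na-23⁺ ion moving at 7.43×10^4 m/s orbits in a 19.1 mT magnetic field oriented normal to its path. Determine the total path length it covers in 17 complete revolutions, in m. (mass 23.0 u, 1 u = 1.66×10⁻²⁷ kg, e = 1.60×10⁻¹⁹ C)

r = mv/(qB) = 0.928 m, so one revolution covers 2πr = 5.83 m.
In 17 revolutions: L = 17·2πr = 99.2 m.

L ≈ 99.2 m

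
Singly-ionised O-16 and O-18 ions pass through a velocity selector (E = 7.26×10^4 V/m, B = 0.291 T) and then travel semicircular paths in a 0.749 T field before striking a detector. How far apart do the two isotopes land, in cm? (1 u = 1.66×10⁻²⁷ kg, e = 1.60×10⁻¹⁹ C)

Δd ≈ 1.38 cm

Both emerge at v = E/B₁ = 2.49×10^5 m/s.
r = mv/(qB₂), so r₁ = 0.05529 m and r₂ = 0.06220 m, giving Δr = 6.91×10^-3 m.
After a semicircle each ion lands a diameter 2r from the entry slit, so the separation is 2Δr = 0.0138 m.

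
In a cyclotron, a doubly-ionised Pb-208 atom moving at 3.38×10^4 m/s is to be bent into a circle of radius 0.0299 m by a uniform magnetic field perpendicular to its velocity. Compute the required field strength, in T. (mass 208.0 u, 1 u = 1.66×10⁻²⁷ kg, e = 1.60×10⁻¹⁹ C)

B ≈ 1.22 T

qvB = mv²/r gives B = mv/(qr).
B = (3.45×10^-25)(3.38×10^4) / [(2×1.60×10^-19)(0.0299)] = 1.22 T.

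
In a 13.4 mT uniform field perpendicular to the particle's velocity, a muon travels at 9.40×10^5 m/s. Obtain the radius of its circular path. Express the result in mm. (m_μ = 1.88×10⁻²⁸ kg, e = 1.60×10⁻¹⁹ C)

r ≈ 82.4 mm

The magnetic force provides the centripetal force: qvB = mv²/r, so r = mv/(qB).
r = (1.88×10^-28 kg)(9.40×10^5 m/s) / [(1×1.60×10^-19 C)(0.0134 T)] = 0.0824 m.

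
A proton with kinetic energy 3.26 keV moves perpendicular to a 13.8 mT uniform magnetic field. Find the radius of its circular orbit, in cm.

r ≈ 59.8 cm

Convert the energy: K = 3.26 keV = 5.22×10^-16 J.
v = √(2K/m) = √(2·5.22×10^-16/1.67×10^-27) = 7.90×10^5 m/s.
r = mv/(qB) = (1.67×10^-27)(7.90×10^5) / [(1×1.60×10^-19)(0.0138)] = 0.598 m.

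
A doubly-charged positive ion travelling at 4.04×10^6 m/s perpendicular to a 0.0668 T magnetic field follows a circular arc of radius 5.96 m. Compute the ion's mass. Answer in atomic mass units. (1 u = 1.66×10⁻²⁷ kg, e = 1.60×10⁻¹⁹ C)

qvB = mv²/r ⇒ m = qBr/v.
m = (2×1.60×10^-19)(0.0668)(5.96) / (4.04×10^6) = 3.15×10^-26 kg = 19.0 u.

m ≈ 19.0 u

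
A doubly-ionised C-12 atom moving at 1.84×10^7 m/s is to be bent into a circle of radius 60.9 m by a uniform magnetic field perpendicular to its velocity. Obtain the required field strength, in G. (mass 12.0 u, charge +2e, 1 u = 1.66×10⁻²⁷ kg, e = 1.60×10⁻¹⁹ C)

B ≈ 188 G

qvB = mv²/r gives B = mv/(qr).
B = (1.99×10^-26)(1.84×10^7) / [(2×1.60×10^-19)(60.9)] = 0.0188 T.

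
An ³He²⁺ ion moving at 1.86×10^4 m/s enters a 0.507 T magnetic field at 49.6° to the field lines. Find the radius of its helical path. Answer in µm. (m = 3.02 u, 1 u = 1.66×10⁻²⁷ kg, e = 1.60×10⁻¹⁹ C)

Only the perpendicular component v⊥ = v sin49.6° = 1.42×10^4 m/s is bent by the field.
r = m v⊥ /(qB) = (5.01×10^-27)(1.42×10^4) / [(2×1.60×10^-19)(0.507)] = 4.38×10^-4 m.

r ≈ 438 µm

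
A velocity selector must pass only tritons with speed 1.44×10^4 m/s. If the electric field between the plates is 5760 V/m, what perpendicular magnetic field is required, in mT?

B ≈ 400 mT

qE = qvB ⇒ B = E/v = (5760) / (1.44×10^4) = 0.400 T.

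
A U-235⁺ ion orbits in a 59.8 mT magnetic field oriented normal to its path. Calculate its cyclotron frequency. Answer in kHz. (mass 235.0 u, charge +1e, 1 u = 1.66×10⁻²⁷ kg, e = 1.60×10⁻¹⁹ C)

f ≈ 3.90 kHz

f = qB/(2πm) = (1×1.60×10^-19)(0.0598) / [2π(3.90×10^-25)] = 3900 Hz.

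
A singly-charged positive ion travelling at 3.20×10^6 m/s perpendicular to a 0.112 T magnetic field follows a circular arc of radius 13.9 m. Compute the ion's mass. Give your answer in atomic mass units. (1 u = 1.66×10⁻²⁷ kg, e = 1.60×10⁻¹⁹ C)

m ≈ 46.9 u

qvB = mv²/r ⇒ m = qBr/v.
m = (1×1.60×10^-19)(0.112)(13.9) / (3.20×10^6) = 7.78×10^-26 kg = 46.9 u.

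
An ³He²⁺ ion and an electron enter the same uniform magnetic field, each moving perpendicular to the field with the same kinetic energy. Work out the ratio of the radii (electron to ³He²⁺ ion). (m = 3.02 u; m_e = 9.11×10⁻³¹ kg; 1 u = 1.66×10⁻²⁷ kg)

ratio ≈ 0.0270

r = √(2mK)/(qB) ⇒ at equal K, r ∝ √m/q.
r_{electron}/r_{³He²⁺ ion} = 0.0270.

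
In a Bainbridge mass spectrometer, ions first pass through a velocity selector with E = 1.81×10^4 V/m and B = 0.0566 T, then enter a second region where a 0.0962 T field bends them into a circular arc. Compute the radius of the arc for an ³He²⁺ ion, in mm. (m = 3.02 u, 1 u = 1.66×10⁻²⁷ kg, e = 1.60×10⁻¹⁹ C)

The selector passes v = E/B = 1.81×10^4/0.0566 = 3.20×10^5 m/s.
In the deflection region, r = mv/(qB₂) = (5.01×10^-27)(3.20×10^5) / [(2×1.60×10^-19)(0.0962)] = 0.0521 m.

r ≈ 52.1 mm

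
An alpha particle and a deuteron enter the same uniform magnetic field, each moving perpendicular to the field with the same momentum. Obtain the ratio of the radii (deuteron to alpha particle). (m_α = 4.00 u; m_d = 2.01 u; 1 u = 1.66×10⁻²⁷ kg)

ratio ≈ 2.00

r = p/(qB) ⇒ at equal p, r ∝ 1/q.
r_{deuteron}/r_{alpha particle} = 2.00.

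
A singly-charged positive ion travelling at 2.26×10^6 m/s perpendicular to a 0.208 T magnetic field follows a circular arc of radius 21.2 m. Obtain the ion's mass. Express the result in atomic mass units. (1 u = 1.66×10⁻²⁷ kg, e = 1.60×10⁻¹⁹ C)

qvB = mv²/r ⇒ m = qBr/v.
m = (1×1.60×10^-19)(0.208)(21.2) / (2.26×10^6) = 3.12×10^-25 kg = 188 u.

m ≈ 188 u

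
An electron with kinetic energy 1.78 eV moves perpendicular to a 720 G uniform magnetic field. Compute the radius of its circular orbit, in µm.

r ≈ 62.5 µm

Convert the energy: K = 1.78 eV = 2.85×10^-19 J.
v = √(2K/m) = √(2·2.85×10^-19/9.11×10^-31) = 7.91×10^5 m/s.
r = mv/(qB) = (9.11×10^-31)(7.91×10^5) / [(1×1.60×10^-19)(0.0720)] = 6.25×10^-5 m.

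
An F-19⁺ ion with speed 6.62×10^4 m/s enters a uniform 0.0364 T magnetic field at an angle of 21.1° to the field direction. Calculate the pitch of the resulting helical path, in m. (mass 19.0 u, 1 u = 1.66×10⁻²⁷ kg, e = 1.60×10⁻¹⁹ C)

pitch ≈ 2.10 m

The velocity component along B is v∥ = v cos21.1° = 6.18×10^4 m/s.
The cyclotron period T = 2πm/(qB) = 3.40×10^-5 s is set by m, q, B alone.
Pitch = v∥·T = (6.18×10^4)(3.40×10^-5) = 2.10 m.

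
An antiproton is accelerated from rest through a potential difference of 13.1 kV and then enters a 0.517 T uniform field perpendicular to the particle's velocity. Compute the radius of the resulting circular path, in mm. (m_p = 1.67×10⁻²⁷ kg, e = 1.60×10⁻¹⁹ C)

r ≈ 32.0 mm

The kinetic energy gained is K = qV = (1×1.60×10^-19)(1.31×10^4) = 2.10×10^-15 J.
v = √(2K/m) = 1.58×10^6 m/s.
r = mv/(qB) = (1.67×10^-27)(1.58×10^6) / [(1×1.60×10^-19)(0.517)] = 0.0320 m.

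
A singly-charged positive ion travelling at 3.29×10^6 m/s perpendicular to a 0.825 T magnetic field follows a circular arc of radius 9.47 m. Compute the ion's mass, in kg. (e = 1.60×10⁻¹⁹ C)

qvB = mv²/r ⇒ m = qBr/v.
m = (1×1.60×10^-19)(0.825)(9.47) / (3.29×10^6) = 3.80×10^-25 kg.

m ≈ 3.80×10^-25 kg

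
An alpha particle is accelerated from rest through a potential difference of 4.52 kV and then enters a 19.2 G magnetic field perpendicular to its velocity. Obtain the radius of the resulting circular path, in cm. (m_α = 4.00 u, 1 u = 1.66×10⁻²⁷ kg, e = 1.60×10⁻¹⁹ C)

r ≈ 713 cm

The kinetic energy gained is K = qV = (2×1.60×10^-19)(4520) = 1.45×10^-15 J.
v = √(2K/m) = 6.60×10^5 m/s.
r = mv/(qB) = (6.64×10^-27)(6.60×10^5) / [(2×1.60×10^-19)(1.92×10^-3)] = 7.13 m.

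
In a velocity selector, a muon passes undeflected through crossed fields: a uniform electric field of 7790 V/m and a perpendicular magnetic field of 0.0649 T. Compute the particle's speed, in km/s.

v ≈ 120 km/s

For zero net force, qE = qvB, so v = E/B.
v = (7790) / (0.0649) = 1.20×10^5 m/s.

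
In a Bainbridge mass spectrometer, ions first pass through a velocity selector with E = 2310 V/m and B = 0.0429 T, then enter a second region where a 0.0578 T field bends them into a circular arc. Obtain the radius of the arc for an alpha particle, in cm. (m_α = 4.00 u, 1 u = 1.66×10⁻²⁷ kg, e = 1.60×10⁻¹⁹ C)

The selector passes v = E/B = 2310/0.0429 = 5.38×10^4 m/s.
In the deflection region, r = mv/(qB₂) = (6.64×10^-27)(5.38×10^4) / [(2×1.60×10^-19)(0.0578)] = 0.0193 m.

r ≈ 1.93 cm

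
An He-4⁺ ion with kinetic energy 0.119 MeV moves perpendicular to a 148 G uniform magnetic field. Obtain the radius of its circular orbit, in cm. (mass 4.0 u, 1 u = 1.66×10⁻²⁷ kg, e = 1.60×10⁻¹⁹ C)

Convert the energy: K = 0.119 MeV = 1.90×10^-14 J.
v = √(2K/m) = √(2·1.90×10^-14/6.64×10^-27) = 2.39×10^6 m/s.
r = mv/(qB) = (6.64×10^-27)(2.39×10^6) / [(1×1.60×10^-19)(0.0148)] = 6.72 m.

r ≈ 672 cm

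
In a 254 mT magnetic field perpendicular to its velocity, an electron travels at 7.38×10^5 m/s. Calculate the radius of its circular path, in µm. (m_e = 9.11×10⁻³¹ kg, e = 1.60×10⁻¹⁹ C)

The magnetic force provides the centripetal force: qvB = mv²/r, so r = mv/(qB).
r = (9.11×10^-31 kg)(7.38×10^5 m/s) / [(1×1.60×10^-19 C)(0.254 T)] = 1.65×10^-5 m.

r ≈ 16.5 µm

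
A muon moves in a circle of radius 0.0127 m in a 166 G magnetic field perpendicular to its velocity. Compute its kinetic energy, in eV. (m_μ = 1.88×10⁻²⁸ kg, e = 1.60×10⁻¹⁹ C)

K ≈ 18.9 eV

v = qBr/m = (1×1.60×10^-19)(0.0166)(0.0127) / (1.88×10^-28) = 1.79×10^5 m/s.
K = ½mv² = 0.5·(1.88×10^-28)·(1.79×10^5)² = 3.03×10^-18 J = 18.9 eV.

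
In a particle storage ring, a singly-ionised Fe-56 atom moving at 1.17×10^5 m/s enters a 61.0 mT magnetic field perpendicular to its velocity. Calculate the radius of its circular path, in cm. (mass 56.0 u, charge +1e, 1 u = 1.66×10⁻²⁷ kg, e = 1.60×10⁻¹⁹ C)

r ≈ 111 cm

The magnetic force provides the centripetal force: qvB = mv²/r, so r = mv/(qB).
r = (9.30×10^-26 kg)(1.17×10^5 m/s) / [(1×1.60×10^-19 C)(0.0610 T)] = 1.11 m.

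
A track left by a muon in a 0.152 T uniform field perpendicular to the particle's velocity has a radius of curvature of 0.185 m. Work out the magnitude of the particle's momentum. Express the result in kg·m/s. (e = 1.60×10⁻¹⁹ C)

Since qvB = mv²/r, the momentum p = mv = qBr.
p = (1×1.60×10^-19)(0.152)(0.185) = 4.50×10^-21 kg·m/s.

p ≈ 4.50×10^-21 kg·m/s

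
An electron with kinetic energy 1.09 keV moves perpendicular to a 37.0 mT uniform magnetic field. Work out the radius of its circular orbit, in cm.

Convert the energy: K = 1.09 keV = 1.74×10^-16 J.
v = √(2K/m) = √(2·1.74×10^-16/9.11×10^-31) = 1.96×10^7 m/s.
r = mv/(qB) = (9.11×10^-31)(1.96×10^7) / [(1×1.60×10^-19)(0.0370)] = 3.01×10^-3 m.

r ≈ 0.301 cm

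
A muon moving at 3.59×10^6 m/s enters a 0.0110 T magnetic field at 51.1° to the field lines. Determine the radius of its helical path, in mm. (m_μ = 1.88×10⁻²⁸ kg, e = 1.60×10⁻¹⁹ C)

r ≈ 298 mm

Only the perpendicular component v⊥ = v sin51.1° = 2.79×10^6 m/s is bent by the field.
r = m v⊥ /(qB) = (1.88×10^-28)(2.79×10^6) / [(1×1.60×10^-19)(0.0110)] = 0.298 m.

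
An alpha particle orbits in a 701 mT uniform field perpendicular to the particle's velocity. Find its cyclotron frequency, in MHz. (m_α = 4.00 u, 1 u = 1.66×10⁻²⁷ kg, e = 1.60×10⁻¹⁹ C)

f ≈ 5.38 MHz

f = qB/(2πm) = (2×1.60×10^-19)(0.701) / [2π(6.64×10^-27)] = 5.38×10^6 Hz.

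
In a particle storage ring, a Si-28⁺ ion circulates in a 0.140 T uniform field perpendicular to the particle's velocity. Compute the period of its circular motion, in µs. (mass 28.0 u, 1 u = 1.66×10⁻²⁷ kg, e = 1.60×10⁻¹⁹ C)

T ≈ 13.0 µs

The cyclotron period is independent of speed: T = 2πm/(qB).
T = 2π(4.65×10^-26) / [(1×1.60×10^-19)(0.140)] = 1.30×10^-5 s.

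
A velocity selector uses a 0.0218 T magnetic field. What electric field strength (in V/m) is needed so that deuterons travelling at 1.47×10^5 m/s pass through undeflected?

qE = qvB ⇒ E = vB = (1.47×10^5)(0.0218) = 3200 V/m.

E ≈ 3200 V/m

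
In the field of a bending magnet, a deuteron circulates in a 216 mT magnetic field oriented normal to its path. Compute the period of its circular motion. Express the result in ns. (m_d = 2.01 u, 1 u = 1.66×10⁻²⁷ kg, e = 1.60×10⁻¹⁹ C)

T ≈ 607 ns

The cyclotron period is independent of speed: T = 2πm/(qB).
T = 2π(3.34×10^-27) / [(1×1.60×10^-19)(0.216)] = 6.07×10^-7 s.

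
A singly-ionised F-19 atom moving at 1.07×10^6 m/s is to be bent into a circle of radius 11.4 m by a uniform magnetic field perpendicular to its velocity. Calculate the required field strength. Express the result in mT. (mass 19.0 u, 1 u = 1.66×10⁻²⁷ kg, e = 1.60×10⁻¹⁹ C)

qvB = mv²/r gives B = mv/(qr).
B = (3.15×10^-26)(1.07×10^6) / [(1×1.60×10^-19)(11.4)] = 0.0185 T.

B ≈ 18.5 mT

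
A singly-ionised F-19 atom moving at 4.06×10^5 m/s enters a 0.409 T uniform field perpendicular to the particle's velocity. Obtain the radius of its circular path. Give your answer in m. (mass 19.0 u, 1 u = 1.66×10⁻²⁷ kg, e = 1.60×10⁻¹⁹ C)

r ≈ 0.196 m

The magnetic force provides the centripetal force: qvB = mv²/r, so r = mv/(qB).
r = (3.15×10^-26 kg)(4.06×10^5 m/s) / [(1×1.60×10^-19 C)(0.409 T)] = 0.196 m.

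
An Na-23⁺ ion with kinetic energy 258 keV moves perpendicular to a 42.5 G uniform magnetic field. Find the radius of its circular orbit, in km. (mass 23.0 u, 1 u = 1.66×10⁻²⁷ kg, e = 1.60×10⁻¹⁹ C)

r ≈ 0.0826 km

Convert the energy: K = 258 keV = 4.13×10^-14 J.
v = √(2K/m) = √(2·4.13×10^-14/3.82×10^-26) = 1.47×10^6 m/s.
r = mv/(qB) = (3.82×10^-26)(1.47×10^6) / [(1×1.60×10^-19)(4.25×10^-3)] = 82.6 m.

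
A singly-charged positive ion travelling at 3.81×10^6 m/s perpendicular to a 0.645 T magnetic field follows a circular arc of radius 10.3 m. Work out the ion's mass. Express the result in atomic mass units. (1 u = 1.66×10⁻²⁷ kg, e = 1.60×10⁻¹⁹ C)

m ≈ 168 u

qvB = mv²/r ⇒ m = qBr/v.
m = (1×1.60×10^-19)(0.645)(10.3) / (3.81×10^6) = 2.79×10^-25 kg = 168 u.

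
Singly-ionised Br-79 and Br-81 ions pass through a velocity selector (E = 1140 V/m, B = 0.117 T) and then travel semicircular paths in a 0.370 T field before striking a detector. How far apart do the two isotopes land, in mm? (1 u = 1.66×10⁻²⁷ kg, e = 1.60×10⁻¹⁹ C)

Both emerge at v = E/B₁ = 9740 m/s.
r = mv/(qB₂), so r₁ = 0.021584 m and r₂ = 0.022130 m, giving Δr = 5.46×10^-4 m.
After a semicircle each ion lands a diameter 2r from the entry slit, so the separation is 2Δr = 1.09×10^-3 m.

Δd ≈ 1.09 mm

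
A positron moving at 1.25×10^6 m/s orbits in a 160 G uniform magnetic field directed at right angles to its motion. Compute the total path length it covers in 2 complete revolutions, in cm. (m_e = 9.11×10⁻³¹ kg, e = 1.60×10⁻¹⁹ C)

r = mv/(qB) = 4.45×10^-4 m, so one revolution covers 2πr = 2.79×10^-3 m.
In 2 revolutions: L = 2·2πr = 5.59×10^-3 m.

L ≈ 0.559 cm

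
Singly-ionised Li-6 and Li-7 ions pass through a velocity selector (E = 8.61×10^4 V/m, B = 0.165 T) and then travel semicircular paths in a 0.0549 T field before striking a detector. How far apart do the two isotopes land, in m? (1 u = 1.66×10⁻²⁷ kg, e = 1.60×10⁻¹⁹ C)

Δd ≈ 0.197 m

Both emerge at v = E/B₁ = 5.22×10^5 m/s.
r = mv/(qB₂), so r₁ = 0.5917 m and r₂ = 0.6903 m, giving Δr = 0.0986 m.
After a semicircle each ion lands a diameter 2r from the entry slit, so the separation is 2Δr = 0.197 m.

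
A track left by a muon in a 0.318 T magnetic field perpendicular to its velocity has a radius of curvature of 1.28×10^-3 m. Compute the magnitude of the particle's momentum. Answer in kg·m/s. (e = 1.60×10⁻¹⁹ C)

p ≈ 6.51×10^-23 kg·m/s

Since qvB = mv²/r, the momentum p = mv = qBr.
p = (1×1.60×10^-19)(0.318)(1.28×10^-3) = 6.51×10^-23 kg·m/s.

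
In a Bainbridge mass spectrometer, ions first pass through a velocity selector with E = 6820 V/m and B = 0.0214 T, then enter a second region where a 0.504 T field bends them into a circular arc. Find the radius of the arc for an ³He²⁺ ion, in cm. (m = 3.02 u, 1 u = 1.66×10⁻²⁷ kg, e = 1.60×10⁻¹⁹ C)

r ≈ 0.991 cm

The selector passes v = E/B = 6820/0.0214 = 3.19×10^5 m/s.
In the deflection region, r = mv/(qB₂) = (5.01×10^-27)(3.19×10^5) / [(2×1.60×10^-19)(0.504)] = 9.91×10^-3 m.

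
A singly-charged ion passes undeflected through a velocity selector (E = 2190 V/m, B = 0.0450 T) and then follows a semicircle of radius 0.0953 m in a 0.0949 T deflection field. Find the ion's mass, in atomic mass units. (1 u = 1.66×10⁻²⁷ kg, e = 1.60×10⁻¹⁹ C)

m ≈ 17.9 u

v = E/B₁ = 4.87×10^4 m/s.
From r = mv/(qB₂), m = qB₂r/v = (1×1.60×10^-19)(0.0949)(0.0953) / (4.87×10^4) = 2.97×10^-26 kg.
In atomic mass units: m = 2.97×10^-26 / 1.66×10^-27 = 17.9 u.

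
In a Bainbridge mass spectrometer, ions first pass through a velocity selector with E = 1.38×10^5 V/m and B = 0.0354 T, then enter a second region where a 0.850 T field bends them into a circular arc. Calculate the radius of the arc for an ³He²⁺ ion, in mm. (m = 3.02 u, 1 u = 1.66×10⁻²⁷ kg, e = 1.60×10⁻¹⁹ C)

r ≈ 71.8 mm

The selector passes v = E/B = 1.38×10^5/0.0354 = 3.90×10^6 m/s.
In the deflection region, r = mv/(qB₂) = (5.01×10^-27)(3.90×10^6) / [(2×1.60×10^-19)(0.850)] = 0.0718 m.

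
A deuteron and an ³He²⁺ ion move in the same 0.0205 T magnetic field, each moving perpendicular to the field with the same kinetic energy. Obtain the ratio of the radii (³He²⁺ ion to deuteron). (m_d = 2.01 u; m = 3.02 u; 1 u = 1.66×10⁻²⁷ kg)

ratio ≈ 0.613

r = √(2mK)/(qB) ⇒ at equal K, r ∝ √m/q.
r_{³He²⁺ ion}/r_{deuteron} = 0.613.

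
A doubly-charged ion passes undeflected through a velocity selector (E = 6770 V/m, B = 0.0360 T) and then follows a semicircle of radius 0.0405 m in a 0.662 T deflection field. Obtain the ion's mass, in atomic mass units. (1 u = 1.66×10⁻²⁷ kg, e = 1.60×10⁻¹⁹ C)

v = E/B₁ = 1.88×10^5 m/s.
From r = mv/(qB₂), m = qB₂r/v = (2×1.60×10^-19)(0.662)(0.0405) / (1.88×10^5) = 4.56×10^-26 kg.
In atomic mass units: m = 4.56×10^-26 / 1.66×10^-27 = 27.5 u.

m ≈ 27.5 u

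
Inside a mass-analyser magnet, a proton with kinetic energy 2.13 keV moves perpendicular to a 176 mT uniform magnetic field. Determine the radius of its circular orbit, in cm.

r ≈ 3.79 cm

Convert the energy: K = 2.13 keV = 3.41×10^-16 J.
v = √(2K/m) = √(2·3.41×10^-16/1.67×10^-27) = 6.39×10^5 m/s.
r = mv/(qB) = (1.67×10^-27)(6.39×10^5) / [(1×1.60×10^-19)(0.176)] = 0.0379 m.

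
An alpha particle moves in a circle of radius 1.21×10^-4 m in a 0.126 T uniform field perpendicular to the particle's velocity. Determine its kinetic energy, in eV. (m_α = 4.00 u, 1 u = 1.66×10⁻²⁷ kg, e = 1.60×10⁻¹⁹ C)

K ≈ 0.0112 eV

v = qBr/m = (2×1.60×10^-19)(0.126)(1.21×10^-4) / (6.64×10^-27) = 735 m/s.
K = ½mv² = 0.5·(6.64×10^-27)·(735)² = 1.79×10^-21 J = 0.0112 eV.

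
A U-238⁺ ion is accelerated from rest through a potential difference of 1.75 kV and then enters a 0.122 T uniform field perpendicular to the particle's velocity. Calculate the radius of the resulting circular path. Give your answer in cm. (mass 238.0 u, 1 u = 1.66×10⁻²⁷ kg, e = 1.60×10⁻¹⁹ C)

r ≈ 76.2 cm

The kinetic energy gained is K = qV = (1×1.60×10^-19)(1750) = 2.80×10^-16 J.
v = √(2K/m) = 3.76×10^4 m/s.
r = mv/(qB) = (3.95×10^-25)(3.76×10^4) / [(1×1.60×10^-19)(0.122)] = 0.762 m.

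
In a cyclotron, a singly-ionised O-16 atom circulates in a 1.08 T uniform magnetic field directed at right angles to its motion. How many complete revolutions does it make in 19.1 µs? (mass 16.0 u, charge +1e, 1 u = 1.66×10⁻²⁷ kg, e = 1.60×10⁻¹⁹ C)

N = 19

T = 2πm/(qB) = 2π(2.656×10^-26) / [(1×1.60×10^-19)(1.08)] = 9.6575×10^-7 s.
N = t/T = 1.91×10^-5 / 9.6575×10^-7 ≈ 19.78, so 19 complete revolutions.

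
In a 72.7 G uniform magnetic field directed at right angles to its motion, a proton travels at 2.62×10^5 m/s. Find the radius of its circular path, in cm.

r ≈ 37.6 cm

The magnetic force provides the centripetal force: qvB = mv²/r, so r = mv/(qB).
r = (1.67×10^-27 kg)(2.62×10^5 m/s) / [(1×1.60×10^-19 C)(7.27×10^-3 T)] = 0.376 m.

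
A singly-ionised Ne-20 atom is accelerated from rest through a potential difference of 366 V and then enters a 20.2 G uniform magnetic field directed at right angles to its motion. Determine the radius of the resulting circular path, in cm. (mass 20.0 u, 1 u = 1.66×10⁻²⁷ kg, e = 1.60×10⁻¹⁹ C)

r ≈ 610 cm

The kinetic energy gained is K = qV = (1×1.60×10^-19)(366) = 5.86×10^-17 J.
v = √(2K/m) = 5.94×10^4 m/s.
r = mv/(qB) = (3.32×10^-26)(5.94×10^4) / [(1×1.60×10^-19)(2.02×10^-3)] = 6.10 m.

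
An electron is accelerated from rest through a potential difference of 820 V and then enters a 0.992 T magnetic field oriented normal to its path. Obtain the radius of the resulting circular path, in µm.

r ≈ 97.4 µm

The kinetic energy gained is K = qV = (1×1.60×10^-19)(820) = 1.31×10^-16 J.
v = √(2K/m) = 1.70×10^7 m/s.
r = mv/(qB) = (9.11×10^-31)(1.70×10^7) / [(1×1.60×10^-19)(0.992)] = 9.74×10^-5 m.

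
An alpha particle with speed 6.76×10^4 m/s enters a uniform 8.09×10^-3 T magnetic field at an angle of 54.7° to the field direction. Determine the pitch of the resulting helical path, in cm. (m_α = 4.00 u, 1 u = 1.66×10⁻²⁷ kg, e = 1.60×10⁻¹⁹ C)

pitch ≈ 63.0 cm

The velocity component along B is v∥ = v cos54.7° = 3.91×10^4 m/s.
The cyclotron period T = 2πm/(qB) = 1.61×10^-5 s is set by m, q, B alone.
Pitch = v∥·T = (3.91×10^4)(1.61×10^-5) = 0.630 m.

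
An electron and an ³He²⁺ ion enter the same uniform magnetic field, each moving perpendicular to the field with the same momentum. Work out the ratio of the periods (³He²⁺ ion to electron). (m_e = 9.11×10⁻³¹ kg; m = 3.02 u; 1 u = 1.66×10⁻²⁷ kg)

ratio ≈ 2750

T = 2πm/(qB) is independent of speed, so T₂/T₁ = (m₂/q₂)/(m₁/q₁).
T_{³He²⁺ ion}/T_{electron} = (5.01×10^-27/2e) / (9.11×10^-31/1e) = 2750.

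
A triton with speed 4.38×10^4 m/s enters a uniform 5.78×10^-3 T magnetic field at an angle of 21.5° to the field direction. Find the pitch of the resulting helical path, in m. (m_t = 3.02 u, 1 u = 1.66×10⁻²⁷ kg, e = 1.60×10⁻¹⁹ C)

pitch ≈ 1.39 m

The velocity component along B is v∥ = v cos21.5° = 4.08×10^4 m/s.
The cyclotron period T = 2πm/(qB) = 3.41×10^-5 s is set by m, q, B alone.
Pitch = v∥·T = (4.08×10^4)(3.41×10^-5) = 1.39 m.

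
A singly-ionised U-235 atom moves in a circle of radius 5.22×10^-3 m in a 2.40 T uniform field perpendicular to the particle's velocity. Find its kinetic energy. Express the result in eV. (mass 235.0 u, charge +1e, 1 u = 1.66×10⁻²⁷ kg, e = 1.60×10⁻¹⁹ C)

K ≈ 32.2 eV

v = qBr/m = (1×1.60×10^-19)(2.40)(5.22×10^-3) / (3.90×10^-25) = 5140 m/s.
K = ½mv² = 0.5·(3.90×10^-25)·(5140)² = 5.15×10^-18 J = 32.2 eV.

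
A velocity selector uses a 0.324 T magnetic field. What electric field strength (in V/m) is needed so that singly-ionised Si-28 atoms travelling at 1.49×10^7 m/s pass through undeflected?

qE = qvB ⇒ E = vB = (1.49×10^7)(0.324) = 4.83×10^6 V/m.

E ≈ 4.83×10^6 V/m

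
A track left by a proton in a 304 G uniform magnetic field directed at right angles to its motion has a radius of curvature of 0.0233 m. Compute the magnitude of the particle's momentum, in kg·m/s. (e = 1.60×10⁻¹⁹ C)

Since qvB = mv²/r, the momentum p = mv = qBr.
p = (1×1.60×10^-19)(0.0304)(0.0233) = 1.13×10^-22 kg·m/s.

p ≈ 1.13×10^-22 kg·m/s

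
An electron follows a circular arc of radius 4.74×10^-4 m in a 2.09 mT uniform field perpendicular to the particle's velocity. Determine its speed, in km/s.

From qvB = mv²/r, v = qBr/m.
v = (1×1.60×10^-19)(2.09×10^-3)(4.74×10^-4) / (9.11×10^-31) = 1.74×10^5 m/s.

v ≈ 174 km/s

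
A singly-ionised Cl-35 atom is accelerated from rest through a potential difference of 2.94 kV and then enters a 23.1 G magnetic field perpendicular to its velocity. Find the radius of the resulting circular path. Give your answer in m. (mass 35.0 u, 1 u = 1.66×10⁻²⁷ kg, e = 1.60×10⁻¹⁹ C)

r ≈ 20.0 m

The kinetic energy gained is K = qV = (1×1.60×10^-19)(2940) = 4.70×10^-16 J.
v = √(2K/m) = 1.27×10^5 m/s.
r = mv/(qB) = (5.81×10^-26)(1.27×10^5) / [(1×1.60×10^-19)(2.31×10^-3)] = 20.0 m.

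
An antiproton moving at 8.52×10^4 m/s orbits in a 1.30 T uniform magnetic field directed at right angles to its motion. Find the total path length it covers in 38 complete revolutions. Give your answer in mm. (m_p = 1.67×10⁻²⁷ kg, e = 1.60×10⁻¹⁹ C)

L ≈ 163 mm

r = mv/(qB) = 6.84×10^-4 m, so one revolution covers 2πr = 4.30×10^-3 m.
In 38 revolutions: L = 38·2πr = 0.163 m.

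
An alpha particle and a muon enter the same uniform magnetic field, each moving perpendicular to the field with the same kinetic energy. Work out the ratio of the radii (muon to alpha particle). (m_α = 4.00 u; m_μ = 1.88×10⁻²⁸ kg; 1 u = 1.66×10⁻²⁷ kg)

r = √(2mK)/(qB) ⇒ at equal K, r ∝ √m/q.
r_{muon}/r_{alpha particle} = 0.337.

ratio ≈ 0.337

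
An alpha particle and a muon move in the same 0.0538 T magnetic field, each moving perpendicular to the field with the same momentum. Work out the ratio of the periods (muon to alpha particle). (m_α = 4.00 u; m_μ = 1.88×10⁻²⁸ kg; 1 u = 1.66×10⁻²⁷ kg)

ratio ≈ 0.0566

T = 2πm/(qB) is independent of speed, so T₂/T₁ = (m₂/q₂)/(m₁/q₁).
T_{muon}/T_{alpha particle} = (1.88×10^-28/1e) / (6.64×10^-27/2e) = 0.0566.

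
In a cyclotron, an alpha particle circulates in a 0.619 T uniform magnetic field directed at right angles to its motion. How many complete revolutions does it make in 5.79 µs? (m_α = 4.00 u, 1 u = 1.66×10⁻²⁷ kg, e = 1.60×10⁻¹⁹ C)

T = 2πm/(qB) = 2π(6.64×10^-27) / [(2×1.60×10^-19)(0.619)] = 2.1062×10^-7 s.
N = t/T = 5.79×10^-6 / 2.1062×10^-7 ≈ 27.49, so 27 complete revolutions.

N = 27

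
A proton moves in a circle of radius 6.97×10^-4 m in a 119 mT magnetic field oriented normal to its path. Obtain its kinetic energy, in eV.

K ≈ 0.330 eV

v = qBr/m = (1×1.60×10^-19)(0.119)(6.97×10^-4) / (1.67×10^-27) = 7950 m/s.
K = ½mv² = 0.5·(1.67×10^-27)·(7950)² = 5.27×10^-20 J = 0.330 eV.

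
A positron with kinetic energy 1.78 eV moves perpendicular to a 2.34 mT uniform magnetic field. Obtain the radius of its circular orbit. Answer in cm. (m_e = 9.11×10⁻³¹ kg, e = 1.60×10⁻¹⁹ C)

r ≈ 0.192 cm

Convert the energy: K = 1.78 eV = 2.85×10^-19 J.
v = √(2K/m) = √(2·2.85×10^-19/9.11×10^-31) = 7.91×10^5 m/s.
r = mv/(qB) = (9.11×10^-31)(7.91×10^5) / [(1×1.60×10^-19)(2.34×10^-3)] = 1.92×10^-3 m.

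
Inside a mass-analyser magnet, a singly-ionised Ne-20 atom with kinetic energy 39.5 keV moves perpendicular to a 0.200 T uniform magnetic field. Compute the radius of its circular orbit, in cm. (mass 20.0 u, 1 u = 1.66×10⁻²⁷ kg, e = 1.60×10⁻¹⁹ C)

r ≈ 64.0 cm

Convert the energy: K = 39.5 keV = 6.32×10^-15 J.
v = √(2K/m) = √(2·6.32×10^-15/3.32×10^-26) = 6.17×10^5 m/s.
r = mv/(qB) = (3.32×10^-26)(6.17×10^5) / [(1×1.60×10^-19)(0.200)] = 0.640 m.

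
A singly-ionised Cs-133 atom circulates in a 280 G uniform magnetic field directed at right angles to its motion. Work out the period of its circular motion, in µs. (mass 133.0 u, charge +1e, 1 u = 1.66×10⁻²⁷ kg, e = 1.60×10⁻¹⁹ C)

The cyclotron period is independent of speed: T = 2πm/(qB).
T = 2π(2.21×10^-25) / [(1×1.60×10^-19)(0.0280)] = 3.10×10^-4 s.

T ≈ 310 µs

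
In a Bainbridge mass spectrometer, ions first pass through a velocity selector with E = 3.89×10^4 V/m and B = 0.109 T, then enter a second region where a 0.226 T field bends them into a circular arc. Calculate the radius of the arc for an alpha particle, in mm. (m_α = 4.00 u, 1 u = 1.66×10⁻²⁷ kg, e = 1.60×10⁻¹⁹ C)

The selector passes v = E/B = 3.89×10^4/0.109 = 3.57×10^5 m/s.
In the deflection region, r = mv/(qB₂) = (6.64×10^-27)(3.57×10^5) / [(2×1.60×10^-19)(0.226)] = 0.0328 m.

r ≈ 32.8 mm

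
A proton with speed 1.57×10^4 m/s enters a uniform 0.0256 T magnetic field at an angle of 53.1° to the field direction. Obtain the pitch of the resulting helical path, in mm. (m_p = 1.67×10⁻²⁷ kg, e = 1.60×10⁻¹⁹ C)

The velocity component along B is v∥ = v cos53.1° = 9430 m/s.
The cyclotron period T = 2πm/(qB) = 2.56×10^-6 s is set by m, q, B alone.
Pitch = v∥·T = (9430)(2.56×10^-6) = 0.0241 m.

pitch ≈ 24.1 mm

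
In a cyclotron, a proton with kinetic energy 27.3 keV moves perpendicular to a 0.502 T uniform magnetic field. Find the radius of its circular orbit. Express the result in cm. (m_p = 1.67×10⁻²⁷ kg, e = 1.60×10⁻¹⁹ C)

r ≈ 4.76 cm

Convert the energy: K = 27.3 keV = 4.37×10^-15 J.
v = √(2K/m) = √(2·4.37×10^-15/1.67×10^-27) = 2.29×10^6 m/s.
r = mv/(qB) = (1.67×10^-27)(2.29×10^6) / [(1×1.60×10^-19)(0.502)] = 0.0476 m.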